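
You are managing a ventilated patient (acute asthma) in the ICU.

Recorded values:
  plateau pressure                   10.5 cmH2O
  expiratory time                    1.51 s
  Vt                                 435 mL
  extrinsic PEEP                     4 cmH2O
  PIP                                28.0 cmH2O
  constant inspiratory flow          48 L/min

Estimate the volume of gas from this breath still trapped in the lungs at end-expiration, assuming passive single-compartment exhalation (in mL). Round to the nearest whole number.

Flow: 48 L/min ÷ 60 = 0.8 L/s.
R = (PIP − Pplat)/V̇ = (28.0 − 10.5) / 0.8 = 17.5/0.8 = 21.875 cmH2O·s/L.
C = Vt/(Pplat − PEEP) = 435.0 / (10.5 − 4) = 435.0/6.5 = 66.923 mL/cmH2O.
τ = R × C = 21.875 × 0.06692 L/cmH2O = 1.464 s.
Fraction remaining = e^(−Te/τ) = e^(−1.51/1.464) = 0.3565.
Trapped volume = 435.0 × 0.3565 = 155.08 mL.

155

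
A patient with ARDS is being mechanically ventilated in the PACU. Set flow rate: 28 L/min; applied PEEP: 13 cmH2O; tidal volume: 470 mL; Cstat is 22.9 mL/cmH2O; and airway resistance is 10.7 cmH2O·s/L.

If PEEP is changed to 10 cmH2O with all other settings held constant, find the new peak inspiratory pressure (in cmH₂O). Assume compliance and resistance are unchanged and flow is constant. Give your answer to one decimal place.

Flow: 28 L/min ÷ 60 = 0.4667 L/s.
PIP = Vt/C + R·V̇ + PEEP (constant-flow equation of motion).
Only the baseline term changes: ΔPIP = ΔPEEP = 10 − 13 = -3.0 cmH2O.
Original PIP = 470/22.9 + 10.7×0.4667 + 13 = 38.518 cmH2O; new PIP = 38.518 + (-3.0) = 35.518 cmH2O.

35.5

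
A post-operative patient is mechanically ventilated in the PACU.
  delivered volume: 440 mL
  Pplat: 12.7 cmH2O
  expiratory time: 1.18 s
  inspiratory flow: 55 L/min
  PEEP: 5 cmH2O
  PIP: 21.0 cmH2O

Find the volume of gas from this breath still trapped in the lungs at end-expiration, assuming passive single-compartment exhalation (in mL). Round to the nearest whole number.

Flow: 55 L/min ÷ 60 = 0.9167 L/s.
R = (PIP − Pplat)/V̇ = (21.0 − 12.7) / 0.9167 = 8.3/0.9167 = 9.054 cmH2O·s/L.
C = Vt/(Pplat − PEEP) = 440.0 / (12.7 − 5) = 440.0/7.7 = 57.143 mL/cmH2O.
τ = R × C = 9.054 × 0.05714 L/cmH2O = 0.5173 s.
Fraction remaining = e^(−Te/τ) = e^(−1.18/0.5173) = 0.1022.
Trapped volume = 440.0 × 0.1022 = 44.968 mL.

45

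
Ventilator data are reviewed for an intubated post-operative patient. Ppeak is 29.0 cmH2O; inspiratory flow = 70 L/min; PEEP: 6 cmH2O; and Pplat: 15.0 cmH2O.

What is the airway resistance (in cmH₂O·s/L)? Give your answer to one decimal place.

12.0

Flow: 70 L/min ÷ 60 = 1.1667 L/s.
Raw = (PIP − Pplat) / flow = (29.0 − 15.0) / 1.1667 = 14.0 / 1.1667 = 12.0 cmH2O·s/L.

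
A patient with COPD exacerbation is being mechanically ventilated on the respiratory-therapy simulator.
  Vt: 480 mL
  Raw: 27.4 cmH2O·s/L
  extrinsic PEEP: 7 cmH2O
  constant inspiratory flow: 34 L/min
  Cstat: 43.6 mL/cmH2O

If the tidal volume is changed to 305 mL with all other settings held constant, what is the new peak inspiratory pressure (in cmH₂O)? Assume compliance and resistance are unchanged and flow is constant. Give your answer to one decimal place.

29.5

Flow: 34 L/min ÷ 60 = 0.5667 L/s.
PIP = Vt/C + R·V̇ + PEEP (constant-flow equation of motion).
Only the elastic term changes: ΔPIP = ΔVt / C = (305 − 480) / 43.6 = -4.014 cmH2O.
Original PIP = 480/43.6 + 27.4×0.5667 + 7 = 33.537 cmH2O; new PIP = 33.537 + (-4.014) = 29.523 cmH2O.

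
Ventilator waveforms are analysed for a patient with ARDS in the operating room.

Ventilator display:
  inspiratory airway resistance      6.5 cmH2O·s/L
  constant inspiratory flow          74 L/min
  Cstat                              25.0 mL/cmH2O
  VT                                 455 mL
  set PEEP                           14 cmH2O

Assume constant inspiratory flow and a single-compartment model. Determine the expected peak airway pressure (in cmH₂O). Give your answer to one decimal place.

40.2

Flow: 74 L/min ÷ 60 = 1.2333 L/s.
Equation of motion (constant flow): PIP = Vt/C + R·V̇ + PEEP.
PIP = 455/25.0 + 6.5×1.2333 + 14 = 18.2 + 8.016 + 14 = 40.216 cmH2O.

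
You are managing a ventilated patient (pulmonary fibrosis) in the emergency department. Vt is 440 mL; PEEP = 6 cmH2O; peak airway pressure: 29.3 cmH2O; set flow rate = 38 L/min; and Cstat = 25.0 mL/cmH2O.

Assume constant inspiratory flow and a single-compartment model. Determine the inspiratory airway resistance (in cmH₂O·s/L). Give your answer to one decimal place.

9.0

Flow: 38 L/min ÷ 60 = 0.6333 L/s.
Equation of motion (constant flow): PIP = Vt/C + R·V̇ + PEEP.
R·V̇ = PIP − Vt/C − PEEP = 29.3 − 440/25.0 − 6 = 29.3 − 17.6 − 6 = 5.7 cmH2O.
R = 5.7 / 0.6333 = 9.0 cmH2O·s/L.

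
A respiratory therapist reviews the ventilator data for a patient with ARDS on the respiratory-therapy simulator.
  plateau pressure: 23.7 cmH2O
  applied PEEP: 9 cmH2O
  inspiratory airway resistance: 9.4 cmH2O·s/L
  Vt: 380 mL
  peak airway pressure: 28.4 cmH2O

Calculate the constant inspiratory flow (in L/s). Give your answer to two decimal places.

0.50

flow = (PIP − Pplat) / Raw = 4.7 / 9.4 = 0.5 L/s.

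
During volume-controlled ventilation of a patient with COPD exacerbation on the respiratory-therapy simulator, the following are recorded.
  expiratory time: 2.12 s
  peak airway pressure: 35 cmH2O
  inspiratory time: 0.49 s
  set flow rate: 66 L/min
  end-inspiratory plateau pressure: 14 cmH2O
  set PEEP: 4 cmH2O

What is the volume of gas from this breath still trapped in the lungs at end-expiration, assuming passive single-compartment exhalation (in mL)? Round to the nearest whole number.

Flow: 66 L/min ÷ 60 = 1.1 L/s.
Vt = flow × Ti = 1.1 L/s × 0.49 s × 1000 mL/L = 539.0 mL.
R = (PIP − Pplat)/V̇ = (35 − 14) / 1.1 = 21.0/1.1 = 19.091 cmH2O·s/L.
C = Vt/(Pplat − PEEP) = 539.0 / (14 − 4) = 539.0/10.0 = 53.9 mL/cmH2O.
τ = R × C = 19.091 × 0.0539 L/cmH2O = 1.029 s.
Fraction remaining = e^(−Te/τ) = e^(−2.12/1.029) = 0.1274.
Trapped volume = 539.0 × 0.1274 = 68.669 mL.

69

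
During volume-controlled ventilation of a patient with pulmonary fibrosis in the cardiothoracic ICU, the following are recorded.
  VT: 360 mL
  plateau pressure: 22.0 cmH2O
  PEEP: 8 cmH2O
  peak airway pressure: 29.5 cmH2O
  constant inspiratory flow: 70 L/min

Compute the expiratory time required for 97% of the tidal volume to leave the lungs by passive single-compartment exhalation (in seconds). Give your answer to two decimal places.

Flow: 70 L/min ÷ 60 = 1.1667 L/s.
R = (PIP − Pplat)/V̇ = (29.5 − 22.0) / 1.1667 = 7.5/1.1667 = 6.428 cmH2O·s/L.
C = Vt/(Pplat − PEEP) = 360.0 / (22.0 − 8) = 360.0/14.0 = 25.714 mL/cmH2O.
τ = R × C = 6.428 × 0.02571 L/cmH2O = 0.1653 s.
t = −τ·ln(1 − 0.97) = −0.1653·ln(0.03) = 0.5796 s.

0.58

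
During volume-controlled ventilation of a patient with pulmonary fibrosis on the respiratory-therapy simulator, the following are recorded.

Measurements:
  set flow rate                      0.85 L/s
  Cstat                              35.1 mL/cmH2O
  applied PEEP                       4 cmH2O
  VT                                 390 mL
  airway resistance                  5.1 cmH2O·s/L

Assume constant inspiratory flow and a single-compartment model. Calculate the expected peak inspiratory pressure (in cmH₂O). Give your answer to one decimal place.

Equation of motion (constant flow): PIP = Vt/C + R·V̇ + PEEP.
PIP = 390/35.1 + 5.1×0.85 + 4 = 11.111 + 4.335 + 4 = 19.446 cmH2O.

19.4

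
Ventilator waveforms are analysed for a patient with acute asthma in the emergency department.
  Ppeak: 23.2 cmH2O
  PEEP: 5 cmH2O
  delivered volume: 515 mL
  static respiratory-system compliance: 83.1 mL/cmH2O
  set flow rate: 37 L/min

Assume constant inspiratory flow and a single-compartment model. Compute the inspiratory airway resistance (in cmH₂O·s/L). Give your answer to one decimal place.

Flow: 37 L/min ÷ 60 = 0.6167 L/s.
Equation of motion (constant flow): PIP = Vt/C + R·V̇ + PEEP.
R·V̇ = PIP − Vt/C − PEEP = 23.2 − 515/83.1 − 5 = 23.2 − 6.197 − 5 = 12.003 cmH2O.
R = 12.003 / 0.6167 = 19.463 cmH2O·s/L.

19.5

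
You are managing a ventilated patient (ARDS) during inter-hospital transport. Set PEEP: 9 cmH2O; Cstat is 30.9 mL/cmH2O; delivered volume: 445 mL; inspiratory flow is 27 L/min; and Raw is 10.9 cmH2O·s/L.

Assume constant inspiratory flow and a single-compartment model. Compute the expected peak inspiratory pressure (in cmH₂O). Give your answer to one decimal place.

28.3

Flow: 27 L/min ÷ 60 = 0.45 L/s.
Equation of motion (constant flow): PIP = Vt/C + R·V̇ + PEEP.
PIP = 445/30.9 + 10.9×0.45 + 9 = 14.401 + 4.905 + 9 = 28.306 cmH2O.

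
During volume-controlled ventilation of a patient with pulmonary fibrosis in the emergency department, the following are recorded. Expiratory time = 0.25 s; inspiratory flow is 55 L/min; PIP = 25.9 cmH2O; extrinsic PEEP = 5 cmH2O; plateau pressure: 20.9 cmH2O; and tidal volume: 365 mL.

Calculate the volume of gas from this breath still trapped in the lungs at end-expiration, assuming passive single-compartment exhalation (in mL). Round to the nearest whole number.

50

Flow: 55 L/min ÷ 60 = 0.9167 L/s.
R = (PIP − Pplat)/V̇ = (25.9 − 20.9) / 0.9167 = 5.0/0.9167 = 5.454 cmH2O·s/L.
C = Vt/(Pplat − PEEP) = 365.0 / (20.9 − 5) = 365.0/15.9 = 22.956 mL/cmH2O.
τ = R × C = 5.454 × 0.02296 L/cmH2O = 0.1252 s.
Fraction remaining = e^(−Te/τ) = e^(−0.25/0.1252) = 0.1358.
Trapped volume = 365.0 × 0.1358 = 49.567 mL.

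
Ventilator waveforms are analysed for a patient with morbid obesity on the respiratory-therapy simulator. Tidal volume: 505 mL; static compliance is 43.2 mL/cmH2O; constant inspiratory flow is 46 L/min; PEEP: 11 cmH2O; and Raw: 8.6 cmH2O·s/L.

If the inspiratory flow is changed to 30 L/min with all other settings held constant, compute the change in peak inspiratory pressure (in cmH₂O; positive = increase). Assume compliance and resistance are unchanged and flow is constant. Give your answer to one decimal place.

-2.3

Flow: 46 L/min ÷ 60 = 0.7667 L/s.
New flow: 30 L/min ÷ 60 = 0.5 L/s.
PIP = Vt/C + R·V̇ + PEEP (constant-flow equation of motion).
Only the resistive term changes: ΔPIP = R × ΔV̇ = 8.6 × (0.5 − 0.7667) = 8.6 × -0.2667 = -2.294 cmH2O.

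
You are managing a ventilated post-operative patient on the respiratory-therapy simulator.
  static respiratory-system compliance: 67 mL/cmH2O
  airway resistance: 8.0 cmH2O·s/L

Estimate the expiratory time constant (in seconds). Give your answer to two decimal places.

0.54

τ = R × C = 8.0 × 67 mL/cmH2O = 8.0 × 0.067 L/cmH2O = 0.536 s.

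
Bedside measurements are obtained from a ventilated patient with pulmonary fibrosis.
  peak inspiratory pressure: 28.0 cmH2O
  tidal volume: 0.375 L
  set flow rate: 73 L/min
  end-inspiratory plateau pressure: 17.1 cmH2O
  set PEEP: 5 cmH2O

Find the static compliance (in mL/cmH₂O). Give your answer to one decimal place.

Cstat = Vt / (Pplat − PEEP) = 375 / (17.1 − 5) = 375 / 12.1 = 30.992 mL/cmH2O.

31.0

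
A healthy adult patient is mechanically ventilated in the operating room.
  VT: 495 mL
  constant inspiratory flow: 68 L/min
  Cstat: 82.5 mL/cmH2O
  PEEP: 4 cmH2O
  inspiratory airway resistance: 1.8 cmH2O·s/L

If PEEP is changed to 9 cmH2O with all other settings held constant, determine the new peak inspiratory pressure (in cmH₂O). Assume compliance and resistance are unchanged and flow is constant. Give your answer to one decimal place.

17.0

Flow: 68 L/min ÷ 60 = 1.1333 L/s.
PIP = Vt/C + R·V̇ + PEEP (constant-flow equation of motion).
Only the baseline term changes: ΔPIP = ΔPEEP = 9 − 4 = 5.0 cmH2O.
Original PIP = 495/82.5 + 1.8×1.1333 + 4 = 12.04 cmH2O; new PIP = 12.04 + (5.0) = 17.04 cmH2O.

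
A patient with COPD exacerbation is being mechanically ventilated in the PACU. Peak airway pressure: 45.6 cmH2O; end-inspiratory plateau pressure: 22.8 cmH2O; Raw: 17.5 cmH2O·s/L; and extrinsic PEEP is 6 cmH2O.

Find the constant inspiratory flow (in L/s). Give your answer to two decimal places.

flow = (PIP − Pplat) / Raw = 22.8 / 17.5 = 1.303 L/s.

1.30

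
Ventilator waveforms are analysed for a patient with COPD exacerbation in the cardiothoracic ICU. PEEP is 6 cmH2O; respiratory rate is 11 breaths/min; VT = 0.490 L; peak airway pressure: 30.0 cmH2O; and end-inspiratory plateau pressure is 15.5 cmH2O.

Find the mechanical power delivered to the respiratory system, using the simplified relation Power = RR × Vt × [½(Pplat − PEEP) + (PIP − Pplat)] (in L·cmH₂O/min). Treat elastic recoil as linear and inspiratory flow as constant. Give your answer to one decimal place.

Per-breath work = Vt × [½(Pplat−PEEP) + (PIP−Pplat)] = 0.490 × [0.5×9.5 + 14.5] = 0.490 × 19.25 = 9.433 L·cmH2O.
Power = 11 × 9.433 = 103.76 L·cmH2O/min.

103.8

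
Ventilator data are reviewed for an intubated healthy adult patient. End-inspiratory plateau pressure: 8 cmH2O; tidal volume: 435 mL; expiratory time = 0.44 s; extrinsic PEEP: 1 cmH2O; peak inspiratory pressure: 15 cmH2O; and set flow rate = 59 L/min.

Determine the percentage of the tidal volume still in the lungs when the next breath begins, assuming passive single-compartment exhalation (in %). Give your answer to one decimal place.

37.0

Flow: 59 L/min ÷ 60 = 0.9833 L/s.
R = (PIP − Pplat)/V̇ = (15 − 8) / 0.9833 = 7.0/0.9833 = 7.119 cmH2O·s/L.
C = Vt/(Pplat − PEEP) = 435.0 / (8 − 1) = 435.0/7.0 = 62.143 mL/cmH2O.
τ = R × C = 7.119 × 0.06214 L/cmH2O = 0.4424 s.
Fraction remaining at end-expiration = e^(−Te/τ) = e^(−0.44/0.4424) = 0.3699 → 36.99%.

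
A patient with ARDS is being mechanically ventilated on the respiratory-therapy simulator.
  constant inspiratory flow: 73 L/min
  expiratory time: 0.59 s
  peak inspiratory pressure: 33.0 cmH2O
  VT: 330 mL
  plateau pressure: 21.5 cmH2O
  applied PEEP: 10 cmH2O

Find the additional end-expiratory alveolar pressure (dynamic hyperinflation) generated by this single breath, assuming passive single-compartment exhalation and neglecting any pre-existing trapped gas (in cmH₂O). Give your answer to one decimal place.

1.3

Flow: 73 L/min ÷ 60 = 1.2167 L/s.
R = (PIP − Pplat)/V̇ = (33.0 − 21.5) / 1.2167 = 11.5/1.2167 = 9.452 cmH2O·s/L.
C = Vt/(Pplat − PEEP) = 330.0 / (21.5 − 10) = 330.0/11.5 = 28.696 mL/cmH2O.
τ = R × C = 9.452 × 0.0287 L/cmH2O = 0.2713 s.
Fraction remaining = e^(−Te/τ) = e^(−0.59/0.2713) = 0.1136; trapped volume = 330.0 × 0.1136 = 37.488 mL.
Additional alveolar pressure from trapping ≈ V_trapped / C = 37.488 / 28.696 = 1.306 cmH2O.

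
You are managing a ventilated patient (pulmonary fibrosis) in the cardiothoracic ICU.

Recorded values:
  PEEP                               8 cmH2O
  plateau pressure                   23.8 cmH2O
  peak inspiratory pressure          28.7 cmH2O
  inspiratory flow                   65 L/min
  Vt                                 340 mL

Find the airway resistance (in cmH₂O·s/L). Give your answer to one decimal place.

4.5

Flow: 65 L/min ÷ 60 = 1.0833 L/s.
Raw = (PIP − Pplat) / flow = (28.7 − 23.8) / 1.0833 = 4.9 / 1.0833 = 4.523 cmH2O·s/L.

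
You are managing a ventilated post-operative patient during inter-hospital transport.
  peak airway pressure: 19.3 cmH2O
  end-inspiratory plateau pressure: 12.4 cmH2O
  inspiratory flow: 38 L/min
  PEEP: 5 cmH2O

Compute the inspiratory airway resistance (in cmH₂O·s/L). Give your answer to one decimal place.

10.9

Flow: 38 L/min ÷ 60 = 0.6333 L/s.
Raw = (PIP − Pplat) / flow = (19.3 − 12.4) / 0.6333 = 6.9 / 0.6333 = 10.895 cmH2O·s/L.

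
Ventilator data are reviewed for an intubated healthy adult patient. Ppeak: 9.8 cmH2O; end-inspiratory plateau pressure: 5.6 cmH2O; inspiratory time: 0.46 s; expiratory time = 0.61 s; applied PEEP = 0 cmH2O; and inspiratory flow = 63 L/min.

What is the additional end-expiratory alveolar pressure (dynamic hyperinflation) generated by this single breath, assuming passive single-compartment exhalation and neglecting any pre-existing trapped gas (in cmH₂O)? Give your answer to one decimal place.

1.0

Flow: 63 L/min ÷ 60 = 1.05 L/s.
Vt = flow × Ti = 1.05 L/s × 0.46 s × 1000 mL/L = 483.0 mL.
R = (PIP − Pplat)/V̇ = (9.8 − 5.6) / 1.05 = 4.2/1.05 = 4.0 cmH2O·s/L.
C = Vt/(Pplat − PEEP) = 483.0 / (5.6 − 0) = 483.0/5.6 = 86.25 mL/cmH2O.
τ = R × C = 4.0 × 0.08625 L/cmH2O = 0.345 s.
Fraction remaining = e^(−Te/τ) = e^(−0.61/0.345) = 0.1707; trapped volume = 483.0 × 0.1707 = 82.448 mL.
Additional alveolar pressure from trapping ≈ V_trapped / C = 82.448 / 86.25 = 0.9559 cmH2O.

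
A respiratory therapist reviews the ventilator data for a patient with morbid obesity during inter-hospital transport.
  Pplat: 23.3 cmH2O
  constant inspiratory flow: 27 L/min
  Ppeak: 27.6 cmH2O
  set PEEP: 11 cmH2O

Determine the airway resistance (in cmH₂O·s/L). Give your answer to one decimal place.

9.6

Flow: 27 L/min ÷ 60 = 0.45 L/s.
Raw = (PIP − Pplat) / flow = (27.6 − 23.3) / 0.45 = 4.3 / 0.45 = 9.556 cmH2O·s/L.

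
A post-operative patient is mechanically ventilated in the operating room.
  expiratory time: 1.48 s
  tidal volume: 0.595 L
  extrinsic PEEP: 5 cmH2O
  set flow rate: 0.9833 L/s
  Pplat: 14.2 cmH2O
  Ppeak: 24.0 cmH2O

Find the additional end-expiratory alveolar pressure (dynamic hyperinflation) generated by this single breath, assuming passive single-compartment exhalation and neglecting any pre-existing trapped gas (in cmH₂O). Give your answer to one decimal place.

R = (PIP − Pplat)/V̇ = (24.0 − 14.2) / 0.9833 = 9.8/0.9833 = 9.966 cmH2O·s/L.
C = Vt/(Pplat − PEEP) = 595.0 / (14.2 − 5) = 595.0/9.2 = 64.674 mL/cmH2O.
τ = R × C = 9.966 × 0.06467 L/cmH2O = 0.6445 s.
Fraction remaining = e^(−Te/τ) = e^(−1.48/0.6445) = 0.1006; trapped volume = 595.0 × 0.1006 = 59.857 mL.
Additional alveolar pressure from trapping ≈ V_trapped / C = 59.857 / 64.674 = 0.9255 cmH2O.

0.9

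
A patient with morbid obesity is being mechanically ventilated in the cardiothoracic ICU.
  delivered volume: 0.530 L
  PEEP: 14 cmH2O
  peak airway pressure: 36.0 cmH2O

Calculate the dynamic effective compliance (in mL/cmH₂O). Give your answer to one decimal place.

24.1

Dynamic compliance = Vt / (PIP − PEEP) = 530 / (36.0 − 14) = 530 / 22.0 = 24.091 mL/cmH2O.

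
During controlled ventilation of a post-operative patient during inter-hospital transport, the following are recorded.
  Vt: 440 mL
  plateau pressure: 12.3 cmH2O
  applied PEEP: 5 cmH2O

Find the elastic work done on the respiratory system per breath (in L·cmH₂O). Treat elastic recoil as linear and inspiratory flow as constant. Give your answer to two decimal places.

1.61

Elastic work ≈ ½ × (Pplat − PEEP) × Vt = 0.5 × (12.3 − 5) × 0.440 L = 0.5 × 7.3 × 0.440 = 1.606 L·cmH2O.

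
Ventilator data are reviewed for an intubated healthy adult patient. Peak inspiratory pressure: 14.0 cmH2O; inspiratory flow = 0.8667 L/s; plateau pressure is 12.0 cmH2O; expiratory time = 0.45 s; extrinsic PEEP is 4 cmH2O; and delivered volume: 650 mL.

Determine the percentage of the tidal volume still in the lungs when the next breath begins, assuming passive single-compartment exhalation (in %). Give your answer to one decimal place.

R = (PIP − Pplat)/V̇ = (14.0 − 12.0) / 0.8667 = 2.0/0.8667 = 2.308 cmH2O·s/L.
C = Vt/(Pplat − PEEP) = 650.0 / (12.0 − 4) = 650.0/8.0 = 81.25 mL/cmH2O.
τ = R × C = 2.308 × 0.08125 L/cmH2O = 0.1875 s.
Fraction remaining at end-expiration = e^(−Te/τ) = e^(−0.45/0.1875) = 0.09072 → 9.072%.

9.1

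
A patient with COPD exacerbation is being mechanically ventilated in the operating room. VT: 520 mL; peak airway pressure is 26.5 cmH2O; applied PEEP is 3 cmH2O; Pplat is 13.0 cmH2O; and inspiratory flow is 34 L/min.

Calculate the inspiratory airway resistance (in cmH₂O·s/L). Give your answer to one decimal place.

Flow: 34 L/min ÷ 60 = 0.5667 L/s.
Raw = (PIP − Pplat) / flow = (26.5 − 13.0) / 0.5667 = 13.5 / 0.5667 = 23.822 cmH2O·s/L.

23.8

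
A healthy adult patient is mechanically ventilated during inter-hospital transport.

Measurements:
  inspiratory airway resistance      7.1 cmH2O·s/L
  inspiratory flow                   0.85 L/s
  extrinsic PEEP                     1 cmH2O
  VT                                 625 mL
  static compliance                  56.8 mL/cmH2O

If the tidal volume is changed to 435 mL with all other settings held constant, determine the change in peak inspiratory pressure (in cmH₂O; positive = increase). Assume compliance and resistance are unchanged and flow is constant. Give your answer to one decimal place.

PIP = Vt/C + R·V̇ + PEEP (constant-flow equation of motion).
Only the elastic term changes: ΔPIP = ΔVt / C = (435 − 625) / 56.8 = -3.345 cmH2O.

-3.3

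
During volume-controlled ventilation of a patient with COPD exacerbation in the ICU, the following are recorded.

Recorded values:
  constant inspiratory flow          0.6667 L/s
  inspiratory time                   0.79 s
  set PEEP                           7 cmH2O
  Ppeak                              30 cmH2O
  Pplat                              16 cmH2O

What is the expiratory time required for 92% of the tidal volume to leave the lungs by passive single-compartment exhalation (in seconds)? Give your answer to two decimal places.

3.10

Vt = flow × Ti = 0.6667 L/s × 0.79 s × 1000 mL/L = 526.69 mL.
R = (PIP − Pplat)/V̇ = (30 − 16) / 0.6667 = 14.0/0.6667 = 20.999 cmH2O·s/L.
C = Vt/(Pplat − PEEP) = 526.69 / (16 − 7) = 526.69/9.0 = 58.521 mL/cmH2O.
τ = R × C = 20.999 × 0.05852 L/cmH2O = 1.229 s.
t = −τ·ln(1 − 0.92) = −1.229·ln(0.08) = 3.104 s.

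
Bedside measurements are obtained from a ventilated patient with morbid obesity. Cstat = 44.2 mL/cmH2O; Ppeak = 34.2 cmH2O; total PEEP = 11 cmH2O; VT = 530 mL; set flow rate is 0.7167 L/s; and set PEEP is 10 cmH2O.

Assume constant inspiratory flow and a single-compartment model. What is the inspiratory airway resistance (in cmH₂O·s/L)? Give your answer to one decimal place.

15.6

Total PEEP = 11 cmH2O (set 10 + intrinsic 1); this is the baseline alveolar pressure.
Equation of motion (constant flow): PIP = Vt/C + R·V̇ + PEEP.
R·V̇ = PIP − Vt/C − PEEP = 34.2 − 530/44.2 − 11 = 34.2 − 11.991 − 11 = 11.209 cmH2O.
R = 11.209 / 0.7167 = 15.64 cmH2O·s/L.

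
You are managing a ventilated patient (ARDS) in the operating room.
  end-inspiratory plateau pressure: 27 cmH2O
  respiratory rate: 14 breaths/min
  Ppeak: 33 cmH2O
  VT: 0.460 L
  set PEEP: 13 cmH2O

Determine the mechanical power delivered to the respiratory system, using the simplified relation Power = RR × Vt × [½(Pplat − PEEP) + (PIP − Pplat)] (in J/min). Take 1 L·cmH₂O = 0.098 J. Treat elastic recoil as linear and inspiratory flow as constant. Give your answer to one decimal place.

8.2

Per-breath work = Vt × [½(Pplat−PEEP) + (PIP−Pplat)] = 0.460 × [0.5×14.0 + 6.0] = 0.460 × 13.0 = 5.98 L·cmH2O.
Power = 14 × 5.98 = 83.72 L·cmH2O/min.
× 0.098 J/(L·cmH2O) → 8.205 J/min.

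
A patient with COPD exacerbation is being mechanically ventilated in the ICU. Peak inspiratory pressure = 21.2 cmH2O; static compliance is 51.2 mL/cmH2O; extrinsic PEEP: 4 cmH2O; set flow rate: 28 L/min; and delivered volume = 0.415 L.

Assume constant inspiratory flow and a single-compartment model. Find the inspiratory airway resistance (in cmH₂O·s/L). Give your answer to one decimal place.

19.5

Flow: 28 L/min ÷ 60 = 0.4667 L/s.
Equation of motion (constant flow): PIP = Vt/C + R·V̇ + PEEP.
R·V̇ = PIP − Vt/C − PEEP = 21.2 − 415/51.2 − 4 = 21.2 − 8.105 − 4 = 9.095 cmH2O.
R = 9.095 / 0.4667 = 19.488 cmH2O·s/L.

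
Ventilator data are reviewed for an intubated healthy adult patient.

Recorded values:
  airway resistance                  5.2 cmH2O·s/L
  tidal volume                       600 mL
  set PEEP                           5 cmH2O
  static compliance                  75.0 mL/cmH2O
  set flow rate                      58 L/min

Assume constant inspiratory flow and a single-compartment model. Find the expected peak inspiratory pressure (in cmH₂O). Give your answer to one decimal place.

18.0

Flow: 58 L/min ÷ 60 = 0.9667 L/s.
Equation of motion (constant flow): PIP = Vt/C + R·V̇ + PEEP.
PIP = 600/75.0 + 5.2×0.9667 + 5 = 8.0 + 5.027 + 5 = 18.027 cmH2O.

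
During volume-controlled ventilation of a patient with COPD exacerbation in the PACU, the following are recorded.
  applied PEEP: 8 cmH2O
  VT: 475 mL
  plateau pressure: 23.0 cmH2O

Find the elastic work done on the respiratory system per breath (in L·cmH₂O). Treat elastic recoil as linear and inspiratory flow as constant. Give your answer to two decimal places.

Elastic work ≈ ½ × (Pplat − PEEP) × Vt = 0.5 × (23.0 − 8) × 0.475 L = 0.5 × 15.0 × 0.475 = 3.563 L·cmH2O.

3.56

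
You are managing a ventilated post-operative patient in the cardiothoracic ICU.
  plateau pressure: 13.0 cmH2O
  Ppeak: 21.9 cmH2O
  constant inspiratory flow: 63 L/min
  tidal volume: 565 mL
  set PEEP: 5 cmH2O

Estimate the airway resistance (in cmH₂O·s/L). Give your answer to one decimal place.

Flow: 63 L/min ÷ 60 = 1.05 L/s.
Raw = (PIP − Pplat) / flow = (21.9 − 13.0) / 1.05 = 8.9 / 1.05 = 8.476 cmH2O·s/L.

8.5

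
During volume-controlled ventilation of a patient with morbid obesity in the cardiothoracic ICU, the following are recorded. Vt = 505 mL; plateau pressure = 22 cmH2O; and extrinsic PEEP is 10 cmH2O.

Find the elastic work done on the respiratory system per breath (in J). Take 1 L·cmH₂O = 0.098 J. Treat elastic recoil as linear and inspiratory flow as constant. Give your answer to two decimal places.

Elastic work ≈ ½ × (Pplat − PEEP) × Vt = 0.5 × (22 − 10) × 0.505 L = 0.5 × 12.0 × 0.505 = 3.03 L·cmH2O.
× 0.098 J/(L·cmH2O) → 0.2969 J.

0.30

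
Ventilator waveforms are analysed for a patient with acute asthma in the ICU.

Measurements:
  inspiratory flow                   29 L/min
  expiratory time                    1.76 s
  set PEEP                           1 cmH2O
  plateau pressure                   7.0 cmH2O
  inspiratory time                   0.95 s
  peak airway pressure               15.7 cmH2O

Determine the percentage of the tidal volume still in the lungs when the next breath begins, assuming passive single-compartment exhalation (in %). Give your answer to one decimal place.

Flow: 29 L/min ÷ 60 = 0.4833 L/s.
Vt = flow × Ti = 0.4833 L/s × 0.95 s × 1000 mL/L = 459.14 mL.
R = (PIP − Pplat)/V̇ = (15.7 − 7.0) / 0.4833 = 8.7/0.4833 = 18.001 cmH2O·s/L.
C = Vt/(Pplat − PEEP) = 459.14 / (7.0 − 1) = 459.14/6.0 = 76.523 mL/cmH2O.
τ = R × C = 18.001 × 0.07652 L/cmH2O = 1.377 s.
Fraction remaining at end-expiration = e^(−Te/τ) = e^(−1.76/1.377) = 0.2786 → 27.86%.

27.9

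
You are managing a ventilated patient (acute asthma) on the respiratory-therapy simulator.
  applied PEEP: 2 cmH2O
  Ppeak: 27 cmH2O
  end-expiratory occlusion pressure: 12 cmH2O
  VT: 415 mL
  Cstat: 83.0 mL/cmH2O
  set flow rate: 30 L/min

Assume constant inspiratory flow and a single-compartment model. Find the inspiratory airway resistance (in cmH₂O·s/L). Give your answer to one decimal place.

20.0

Flow: 30 L/min ÷ 60 = 0.5 L/s.
Total PEEP = 12 cmH2O (set 2 + intrinsic 10); this is the baseline alveolar pressure.
Equation of motion (constant flow): PIP = Vt/C + R·V̇ + PEEP.
R·V̇ = PIP − Vt/C − PEEP = 27 − 415/83.0 − 12 = 27 − 5.0 − 12 = 10.0 cmH2O.
R = 10.0 / 0.5 = 20.0 cmH2O·s/L.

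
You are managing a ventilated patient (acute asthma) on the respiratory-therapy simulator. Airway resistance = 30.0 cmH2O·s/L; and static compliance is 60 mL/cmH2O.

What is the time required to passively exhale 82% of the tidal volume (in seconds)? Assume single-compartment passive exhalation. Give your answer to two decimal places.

3.09

τ = R × C = 30.0 × 60 mL/cmH2O = 30.0 × 0.060 L/cmH2O = 1.8 s.
Exhaled fraction f = 1 − e^(−t/τ) → t = −τ·ln(1 − f) = −1.8·ln(0.18) = 3.087 s.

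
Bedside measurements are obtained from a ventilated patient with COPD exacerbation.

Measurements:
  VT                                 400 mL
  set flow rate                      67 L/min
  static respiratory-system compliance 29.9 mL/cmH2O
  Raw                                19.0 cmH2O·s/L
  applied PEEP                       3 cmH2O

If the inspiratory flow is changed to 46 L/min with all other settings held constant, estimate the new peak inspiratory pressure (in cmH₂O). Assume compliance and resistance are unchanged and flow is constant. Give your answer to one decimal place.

Flow: 67 L/min ÷ 60 = 1.1167 L/s.
New flow: 46 L/min ÷ 60 = 0.7667 L/s.
PIP = Vt/C + R·V̇ + PEEP (constant-flow equation of motion).
Only the resistive term changes: ΔPIP = R × ΔV̇ = 19.0 × (0.7667 − 1.1167) = 19.0 × -0.35 = -6.65 cmH2O.
Original PIP = 400/29.9 + 19.0×1.1167 + 3 = 37.595 cmH2O; new PIP = 37.595 + (-6.65) = 30.945 cmH2O.

30.9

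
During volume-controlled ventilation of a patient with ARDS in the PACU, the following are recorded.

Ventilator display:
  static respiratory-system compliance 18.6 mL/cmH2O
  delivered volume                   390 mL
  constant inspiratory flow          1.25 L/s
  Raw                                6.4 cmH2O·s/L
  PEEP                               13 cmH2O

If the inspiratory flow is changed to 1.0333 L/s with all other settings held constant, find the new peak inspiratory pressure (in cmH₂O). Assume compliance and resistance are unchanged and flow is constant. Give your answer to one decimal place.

PIP = Vt/C + R·V̇ + PEEP (constant-flow equation of motion).
Only the resistive term changes: ΔPIP = R × ΔV̇ = 6.4 × (1.0333 − 1.25) = 6.4 × -0.2167 = -1.387 cmH2O.
Original PIP = 390/18.6 + 6.4×1.25 + 13 = 41.968 cmH2O; new PIP = 41.968 + (-1.387) = 40.581 cmH2O.

40.6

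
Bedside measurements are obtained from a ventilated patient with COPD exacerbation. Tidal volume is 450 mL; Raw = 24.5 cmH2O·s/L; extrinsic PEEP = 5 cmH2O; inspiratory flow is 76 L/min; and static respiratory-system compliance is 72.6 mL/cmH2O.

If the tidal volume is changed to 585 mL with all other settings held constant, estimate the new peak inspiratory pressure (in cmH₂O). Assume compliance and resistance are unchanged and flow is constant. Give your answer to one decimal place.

44.1

Flow: 76 L/min ÷ 60 = 1.2667 L/s.
PIP = Vt/C + R·V̇ + PEEP (constant-flow equation of motion).
Only the elastic term changes: ΔPIP = ΔVt / C = (585 − 450) / 72.6 = 1.86 cmH2O.
Original PIP = 450/72.6 + 24.5×1.2667 + 5 = 42.232 cmH2O; new PIP = 42.232 + (1.86) = 44.092 cmH2O.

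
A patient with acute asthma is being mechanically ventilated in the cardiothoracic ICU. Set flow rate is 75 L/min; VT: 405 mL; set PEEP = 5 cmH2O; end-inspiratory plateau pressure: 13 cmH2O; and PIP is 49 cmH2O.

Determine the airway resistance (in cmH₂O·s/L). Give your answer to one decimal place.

Flow: 75 L/min ÷ 60 = 1.25 L/s.
Raw = (PIP − Pplat) / flow = (49 − 13) / 1.25 = 36.0 / 1.25 = 28.8 cmH2O·s/L.

28.8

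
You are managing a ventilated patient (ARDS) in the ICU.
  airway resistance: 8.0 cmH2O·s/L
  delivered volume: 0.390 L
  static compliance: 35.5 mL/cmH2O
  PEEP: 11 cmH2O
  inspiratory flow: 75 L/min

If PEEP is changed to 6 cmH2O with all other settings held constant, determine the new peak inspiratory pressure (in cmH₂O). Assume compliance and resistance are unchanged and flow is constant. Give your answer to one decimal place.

Flow: 75 L/min ÷ 60 = 1.25 L/s.
PIP = Vt/C + R·V̇ + PEEP (constant-flow equation of motion).
Only the baseline term changes: ΔPIP = ΔPEEP = 6 − 11 = -5.0 cmH2O.
Original PIP = 390/35.5 + 8.0×1.25 + 11 = 31.986 cmH2O; new PIP = 31.986 + (-5.0) = 26.986 cmH2O.

27.0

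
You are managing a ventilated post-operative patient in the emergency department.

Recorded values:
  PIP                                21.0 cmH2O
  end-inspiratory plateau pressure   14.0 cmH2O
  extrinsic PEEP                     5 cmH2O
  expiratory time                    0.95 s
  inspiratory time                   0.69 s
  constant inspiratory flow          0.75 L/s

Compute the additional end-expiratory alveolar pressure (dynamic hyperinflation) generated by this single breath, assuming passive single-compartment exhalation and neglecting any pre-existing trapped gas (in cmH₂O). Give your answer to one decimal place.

Vt = flow × Ti = 0.75 L/s × 0.69 s × 1000 mL/L = 517.5 mL.
R = (PIP − Pplat)/V̇ = (21.0 − 14.0) / 0.75 = 7.0/0.75 = 9.333 cmH2O·s/L.
C = Vt/(Pplat − PEEP) = 517.5 / (14.0 − 5) = 517.5/9.0 = 57.5 mL/cmH2O.
τ = R × C = 9.333 × 0.0575 L/cmH2O = 0.5366 s.
Fraction remaining = e^(−Te/τ) = e^(−0.95/0.5366) = 0.1703; trapped volume = 517.5 × 0.1703 = 88.13 mL.
Additional alveolar pressure from trapping ≈ V_trapped / C = 88.13 / 57.5 = 1.533 cmH2O.

1.5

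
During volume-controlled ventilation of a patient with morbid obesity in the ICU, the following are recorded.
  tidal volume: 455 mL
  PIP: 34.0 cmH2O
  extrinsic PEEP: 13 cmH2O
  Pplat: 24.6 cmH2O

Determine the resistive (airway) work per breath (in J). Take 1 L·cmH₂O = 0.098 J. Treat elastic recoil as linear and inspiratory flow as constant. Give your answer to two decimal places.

0.42

With constant inspiratory flow the resistive pressure is constant at PIP − Pplat = 34.0 − 24.6 = 9.4 cmH2O, so resistive work = 9.4 × 0.455 = 4.277 L·cmH2O.
× 0.098 J/(L·cmH2O) → 0.4191 J.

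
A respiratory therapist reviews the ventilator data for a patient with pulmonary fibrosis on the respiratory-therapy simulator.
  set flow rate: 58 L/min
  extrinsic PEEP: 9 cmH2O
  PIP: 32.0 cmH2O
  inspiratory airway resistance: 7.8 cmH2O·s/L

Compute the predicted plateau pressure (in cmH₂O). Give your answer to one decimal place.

24.5

Flow: 58 L/min ÷ 60 = 0.9667 L/s.
Pplat = PIP − Raw × flow = 32.0 − 7.8 × 0.9667 = 32.0 − 7.54 = 24.46 cmH2O.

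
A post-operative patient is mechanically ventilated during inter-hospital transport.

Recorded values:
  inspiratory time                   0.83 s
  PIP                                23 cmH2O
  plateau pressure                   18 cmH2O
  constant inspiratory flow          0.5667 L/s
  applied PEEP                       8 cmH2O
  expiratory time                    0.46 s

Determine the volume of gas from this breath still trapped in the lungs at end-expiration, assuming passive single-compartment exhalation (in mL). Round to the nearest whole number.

Vt = flow × Ti = 0.5667 L/s × 0.83 s × 1000 mL/L = 470.36 mL.
R = (PIP − Pplat)/V̇ = (23 − 18) / 0.5667 = 5.0/0.5667 = 8.823 cmH2O·s/L.
C = Vt/(Pplat − PEEP) = 470.36 / (18 − 8) = 470.36/10.0 = 47.036 mL/cmH2O.
τ = R × C = 8.823 × 0.04704 L/cmH2O = 0.415 s.
Fraction remaining = e^(−Te/τ) = e^(−0.46/0.415) = 0.3301.
Trapped volume = 470.36 × 0.3301 = 155.27 mL.

155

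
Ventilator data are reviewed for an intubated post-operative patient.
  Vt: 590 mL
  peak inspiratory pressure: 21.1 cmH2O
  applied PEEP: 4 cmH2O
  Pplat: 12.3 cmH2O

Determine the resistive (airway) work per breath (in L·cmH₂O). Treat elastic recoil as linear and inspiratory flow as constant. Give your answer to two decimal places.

5.19

With constant inspiratory flow the resistive pressure is constant at PIP − Pplat = 21.1 − 12.3 = 8.8 cmH2O, so resistive work = 8.8 × 0.590 = 5.192 L·cmH2O.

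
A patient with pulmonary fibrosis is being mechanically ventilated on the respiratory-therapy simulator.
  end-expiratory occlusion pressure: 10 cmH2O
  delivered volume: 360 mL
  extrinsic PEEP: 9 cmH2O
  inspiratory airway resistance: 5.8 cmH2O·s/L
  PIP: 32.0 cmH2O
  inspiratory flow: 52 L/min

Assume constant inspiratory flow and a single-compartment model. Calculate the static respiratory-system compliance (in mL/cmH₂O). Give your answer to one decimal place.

21.2

Flow: 52 L/min ÷ 60 = 0.8667 L/s.
Total PEEP = 10 cmH2O (set 9 + intrinsic 1); this is the baseline alveolar pressure.
Equation of motion (constant flow): PIP = Vt/C + R·V̇ + PEEP.
Vt/C = PIP − R·V̇ − PEEP = 32.0 − 5.8×0.8667 − 10 = 32.0 − 5.027 − 10 = 16.973 cmH2O.
C = Vt / 16.973 = 360 / 16.973 = 21.21 mL/cmH2O.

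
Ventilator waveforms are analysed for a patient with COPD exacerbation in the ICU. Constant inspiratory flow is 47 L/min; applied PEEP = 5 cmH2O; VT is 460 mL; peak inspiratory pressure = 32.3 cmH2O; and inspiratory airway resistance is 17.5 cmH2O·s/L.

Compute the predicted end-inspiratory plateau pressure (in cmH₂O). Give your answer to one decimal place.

18.6

Flow: 47 L/min ÷ 60 = 0.7833 L/s.
Pplat = PIP − Raw × flow = 32.3 − 17.5 × 0.7833 = 32.3 − 13.708 = 18.592 cmH2O.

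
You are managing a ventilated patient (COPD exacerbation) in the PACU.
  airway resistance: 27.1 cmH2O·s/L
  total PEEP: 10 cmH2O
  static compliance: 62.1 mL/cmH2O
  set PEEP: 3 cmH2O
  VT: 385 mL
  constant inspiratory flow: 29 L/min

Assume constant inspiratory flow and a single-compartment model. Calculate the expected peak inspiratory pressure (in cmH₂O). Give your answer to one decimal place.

29.3

Flow: 29 L/min ÷ 60 = 0.4833 L/s.
Total PEEP = 10 cmH2O (set 3 + intrinsic 7); this is the baseline alveolar pressure.
Equation of motion (constant flow): PIP = Vt/C + R·V̇ + PEEP.
PIP = 385/62.1 + 27.1×0.4833 + 10 = 6.2 + 13.097 + 10 = 29.297 cmH2O.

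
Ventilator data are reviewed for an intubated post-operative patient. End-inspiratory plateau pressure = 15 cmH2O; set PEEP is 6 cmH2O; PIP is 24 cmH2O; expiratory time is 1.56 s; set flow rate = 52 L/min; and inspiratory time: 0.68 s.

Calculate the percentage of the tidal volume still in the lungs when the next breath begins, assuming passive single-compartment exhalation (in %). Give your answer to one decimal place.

Flow: 52 L/min ÷ 60 = 0.8667 L/s.
Vt = flow × Ti = 0.8667 L/s × 0.68 s × 1000 mL/L = 589.36 mL.
R = (PIP − Pplat)/V̇ = (24 − 15) / 0.8667 = 9.0/0.8667 = 10.384 cmH2O·s/L.
C = Vt/(Pplat − PEEP) = 589.36 / (15 − 6) = 589.36/9.0 = 65.484 mL/cmH2O.
τ = R × C = 10.384 × 0.06548 L/cmH2O = 0.6799 s.
Fraction remaining at end-expiration = e^(−Te/τ) = e^(−1.56/0.6799) = 0.1008 → 10.08%.

10.1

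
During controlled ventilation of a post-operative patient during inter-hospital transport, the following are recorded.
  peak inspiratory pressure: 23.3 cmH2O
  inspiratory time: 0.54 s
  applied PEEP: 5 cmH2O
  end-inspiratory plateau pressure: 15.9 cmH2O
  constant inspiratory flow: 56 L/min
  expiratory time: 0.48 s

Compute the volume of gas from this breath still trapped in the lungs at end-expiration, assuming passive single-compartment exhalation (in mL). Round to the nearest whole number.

Flow: 56 L/min ÷ 60 = 0.9333 L/s.
Vt = flow × Ti = 0.9333 L/s × 0.54 s × 1000 mL/L = 503.98 mL.
R = (PIP − Pplat)/V̇ = (23.3 − 15.9) / 0.9333 = 7.4/0.9333 = 7.929 cmH2O·s/L.
C = Vt/(Pplat − PEEP) = 503.98 / (15.9 − 5) = 503.98/10.9 = 46.237 mL/cmH2O.
τ = R × C = 7.929 × 0.04624 L/cmH2O = 0.3666 s.
Fraction remaining = e^(−Te/τ) = e^(−0.48/0.3666) = 0.27.
Trapped volume = 503.98 × 0.27 = 136.07 mL.

136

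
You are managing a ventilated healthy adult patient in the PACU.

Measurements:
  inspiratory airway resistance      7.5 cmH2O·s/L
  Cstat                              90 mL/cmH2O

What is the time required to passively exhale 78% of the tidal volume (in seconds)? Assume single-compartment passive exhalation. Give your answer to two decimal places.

τ = R × C = 7.5 × 90 mL/cmH2O = 7.5 × 0.090 L/cmH2O = 0.675 s.
Exhaled fraction f = 1 − e^(−t/τ) → t = −τ·ln(1 − f) = −0.675·ln(0.22) = 1.022 s.

1.02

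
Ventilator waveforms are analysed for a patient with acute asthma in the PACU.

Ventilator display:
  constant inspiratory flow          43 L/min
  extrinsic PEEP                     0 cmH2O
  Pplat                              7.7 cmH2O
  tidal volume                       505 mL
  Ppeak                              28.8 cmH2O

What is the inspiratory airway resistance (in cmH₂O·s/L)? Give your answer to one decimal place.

Flow: 43 L/min ÷ 60 = 0.7167 L/s.
Raw = (PIP − Pplat) / flow = (28.8 − 7.7) / 0.7167 = 21.1 / 0.7167 = 29.44 cmH2O·s/L.

29.4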